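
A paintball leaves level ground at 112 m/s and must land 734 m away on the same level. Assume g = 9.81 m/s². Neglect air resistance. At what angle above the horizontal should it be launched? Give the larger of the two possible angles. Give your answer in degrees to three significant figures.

72.5°

From R = (v₀²/g) sin 2θ: sin 2θ = 9.81 × 734 / 12544 = 0.5740.
2θ = 35.03° or 180° − 35.03° = 145.0°, so θ = 17.52° or 72.48°.
The larger angle is 72.48°.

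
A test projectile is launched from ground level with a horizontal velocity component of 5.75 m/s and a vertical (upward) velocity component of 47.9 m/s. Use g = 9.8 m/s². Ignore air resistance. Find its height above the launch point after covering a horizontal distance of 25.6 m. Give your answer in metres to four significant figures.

116.1 m

Time to reach x = 25.6 m: t = x/vₓ = 25.6/5.750 = 4.452 s.
Height: y = v_y0 t − ½ g t² = 47.90 × 4.452 − 4.900 × 4.452² = 213.3 − 97.13 = 116.1 m.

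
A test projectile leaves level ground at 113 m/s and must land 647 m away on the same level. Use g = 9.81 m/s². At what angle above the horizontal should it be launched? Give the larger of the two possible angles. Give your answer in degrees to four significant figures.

75.10°

From R = (v₀²/g) sin 2θ: sin 2θ = 9.81 × 647 / 12769 = 0.4971.
2θ = 29.81° or 180° − 29.81° = 150.2°, so θ = 14.90° or 75.10°.
The larger angle is 75.10°.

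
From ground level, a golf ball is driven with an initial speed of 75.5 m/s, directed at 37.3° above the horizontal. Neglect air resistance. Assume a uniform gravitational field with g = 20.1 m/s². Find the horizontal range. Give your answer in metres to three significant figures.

273 m

Horizontal component vₓ = 75.50 cos 37.3° = 60.06 m/s; vertical v_y0 = 75.50 sin 37.3° = 45.75 m/s.
Flight time T = 2 v_y0 / g = 4.552 s.
Range: R = vₓ T = 60.06 × 4.552 = 273.4 m.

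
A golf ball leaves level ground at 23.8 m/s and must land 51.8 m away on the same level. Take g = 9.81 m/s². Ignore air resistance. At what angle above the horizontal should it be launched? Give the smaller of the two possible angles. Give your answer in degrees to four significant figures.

31.89°

From R = (v₀²/g) sin 2θ: sin 2θ = 9.81 × 51.8 / 566.44 = 0.8971.
2θ = 63.78° or 180° − 63.78° = 116.2°, so θ = 31.89° or 58.11°.
The smaller angle is 31.89°.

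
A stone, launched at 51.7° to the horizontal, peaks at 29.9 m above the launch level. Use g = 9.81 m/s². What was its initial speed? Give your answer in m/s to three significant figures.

30.9 m/s

At the peak v_y = 0, so v_y0 = √(2gH) = √(2 × 9.81 × 29.9) = 24.22 m/s.
v_y0 = v₀ sin θ ⇒ v₀ = 24.22 / sin 51.7° = 30.86 m/s.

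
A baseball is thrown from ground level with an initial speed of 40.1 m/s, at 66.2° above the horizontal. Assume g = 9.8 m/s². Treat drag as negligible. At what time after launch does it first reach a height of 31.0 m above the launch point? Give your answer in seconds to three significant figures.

Resolve: vₓ = 40.10 cos 66.2° = 16.18 m/s and v_y0 = 40.10 sin 66.2° = 36.69 m/s.
Height y(t) = 36.69 t − 4.900 t² = 31.0 gives 4.900 t² − 36.69 t + 31.0 = 0.
t = [36.69 ± √(36.69² − 2·9.80·31.0)] / 9.80 = (36.69 ± 27.18) / 9.80, so t = 0.9708 s or t = 6.517 s.
The first (ascending) time is 0.9708 s.

0.971 s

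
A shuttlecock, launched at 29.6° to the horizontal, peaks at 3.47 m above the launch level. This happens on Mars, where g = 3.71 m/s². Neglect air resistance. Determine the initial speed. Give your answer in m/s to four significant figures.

At the peak v_y = 0, so v_y0 = √(2gH) = √(2 × 3.71 × 3.47) = 5.074 m/s.
v_y0 = v₀ sin θ ⇒ v₀ = 5.074 / sin 29.6° = 10.27 m/s.

10.27 m/s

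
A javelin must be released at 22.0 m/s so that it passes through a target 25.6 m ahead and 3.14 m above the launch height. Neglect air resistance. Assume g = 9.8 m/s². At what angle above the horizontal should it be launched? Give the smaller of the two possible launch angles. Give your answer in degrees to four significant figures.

Trajectory: y = x tanθ − g x² (1 + tan²θ)/(2v₀²). With x = 25.6, y = 3.14, v₀ = 22.0, g = 9.80:
6.635 tan²θ − 25.6 tanθ + (9.775) = 0.
tanθ = [25.6 ± √(25.6² − 4 × 6.635 × (9.775))] / (2 × 6.635) = (25.6 ± 19.90) / 13.27, giving tanθ = 0.4297 or 3.429.
θ = 23.25° or 73.74°; the smaller is 23.25°.

23.25°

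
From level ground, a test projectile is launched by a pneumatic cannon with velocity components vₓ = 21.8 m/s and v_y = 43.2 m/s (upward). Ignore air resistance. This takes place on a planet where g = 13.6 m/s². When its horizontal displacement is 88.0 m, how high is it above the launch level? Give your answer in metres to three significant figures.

Time to reach x = 88.0 m: t = x/vₓ = 88.0/21.80 = 4.037 s.
Height: y = v_y0 t − ½ g t² = 43.20 × 4.037 − 6.800 × 4.037² = 174.4 − 110.8 = 63.58 m.

63.6 m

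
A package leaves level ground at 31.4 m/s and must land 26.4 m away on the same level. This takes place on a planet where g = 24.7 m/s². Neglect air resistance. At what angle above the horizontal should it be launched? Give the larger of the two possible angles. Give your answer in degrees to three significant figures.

R = v₀² sin 2θ / g gives sin 2θ = gR/v₀² = 24.7·26.4/31.4² = 0.6614.
2θ = 41.40° or 180° − 41.40° = 138.6°, so θ = 20.70° or 69.30°.
The larger angle is 69.30°.

69.3°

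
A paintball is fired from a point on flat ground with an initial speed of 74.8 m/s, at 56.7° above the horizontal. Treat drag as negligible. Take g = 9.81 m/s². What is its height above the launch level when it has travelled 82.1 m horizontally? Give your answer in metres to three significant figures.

105 m

Horizontal component vₓ = 74.80 cos 56.7° = 41.07 m/s; vertical v_y0 = 74.80 sin 56.7° = 62.52 m/s.
x = vₓ t ⇒ t = 82.1/41.07 = 1.999 s.
Height: y = v_y0 t − ½ g t² = 62.52 × 1.999 − 4.905 × 1.999² = 125.0 − 19.60 = 105.4 m.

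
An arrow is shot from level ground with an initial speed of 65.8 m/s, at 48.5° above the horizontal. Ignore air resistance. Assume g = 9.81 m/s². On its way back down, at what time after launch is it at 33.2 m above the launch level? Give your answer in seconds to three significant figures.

vₓ = 65.80 cos 48.5° = 43.60 m/s; v_y0 = 65.80 sin 48.5° = 49.28 m/s.
Height y(t) = 49.28 t − 4.905 t² = 33.2 gives 4.905 t² − 49.28 t + 33.2 = 0.
t = [49.28 ± √(49.28² − 2·9.81·33.2)] / 9.81 = (49.28 ± 42.16) / 9.81, so t = 0.7262 s or t = 9.321 s.
The descending-branch root is 9.321 s.

9.32 s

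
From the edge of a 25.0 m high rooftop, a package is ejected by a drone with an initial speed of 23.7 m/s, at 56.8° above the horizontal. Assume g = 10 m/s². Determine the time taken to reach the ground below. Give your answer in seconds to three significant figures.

4.97 s

vₓ = 23.70 cos 56.8° = 12.98 m/s; v_y0 = 23.70 sin 56.8° = 19.83 m/s.
The projectile lands when y = 25.0 + (19.83) t − ½·10.0·t² = 0. Positive root: t = (19.83 + √(19.83² + 2·10.0·25.0)) / 10.0 = (19.83 + 29.89) / 10.0 = 4.972 s.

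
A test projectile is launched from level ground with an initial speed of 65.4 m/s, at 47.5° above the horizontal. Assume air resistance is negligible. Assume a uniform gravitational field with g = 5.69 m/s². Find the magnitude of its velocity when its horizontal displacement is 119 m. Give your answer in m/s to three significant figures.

55.1 m/s

vₓ = 65.40 cos 47.5° = 44.18 m/s; v_y0 = 65.40 sin 47.5° = 48.22 m/s.
At x = 119 m, t = x/vₓ = 119/44.18 = 2.693 s.
Vertical velocity there: v_y = v_y0 − g t = 48.22 − 5.69 × 2.693 = 32.89 m/s.
Speed: √(vₓ² + v_y²) = √(44.18² + 32.89²) = 55.08 m/s.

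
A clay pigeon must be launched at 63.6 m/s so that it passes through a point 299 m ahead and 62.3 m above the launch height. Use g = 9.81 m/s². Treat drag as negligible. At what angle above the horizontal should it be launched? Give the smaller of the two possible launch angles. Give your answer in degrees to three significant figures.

38.9°

Trajectory: y = x tanθ − g x² (1 + tan²θ)/(2v₀²). With x = 299, y = 62.3, v₀ = 63.6, g = 9.81:
108.4 tan²θ − 299 tanθ + (170.7) = 0.
tanθ = [299 ± √(299² − 4 × 108.4 × (170.7))] / (2 × 108.4) = (299 ± 124.0) / 216.8, giving tanθ = 0.8071 or 1.951.
θ = 38.91° or 62.86°; the smaller is 38.91°.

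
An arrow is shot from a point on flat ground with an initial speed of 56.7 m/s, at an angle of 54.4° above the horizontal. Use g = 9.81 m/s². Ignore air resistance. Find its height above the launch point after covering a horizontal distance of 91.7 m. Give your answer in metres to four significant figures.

90.23 m

vₓ = 56.70 cos 54.4° = 33.01 m/s; v_y0 = 56.70 sin 54.4° = 46.10 m/s.
Time to reach x = 91.7 m: t = x/vₓ = 91.7/33.01 = 2.778 s.
Height: y = v_y0 t − ½ g t² = 46.10 × 2.778 − 4.905 × 2.778² = 128.1 − 37.86 = 90.23 m.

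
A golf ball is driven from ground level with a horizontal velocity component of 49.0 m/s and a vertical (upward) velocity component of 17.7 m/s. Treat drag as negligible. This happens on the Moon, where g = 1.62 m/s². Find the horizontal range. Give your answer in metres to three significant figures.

Flight time T = 2 v_y0 / g = 21.85 s.
Horizontal distance R = vₓ T = 49.00 × 21.85 = 1071 m.

1070 m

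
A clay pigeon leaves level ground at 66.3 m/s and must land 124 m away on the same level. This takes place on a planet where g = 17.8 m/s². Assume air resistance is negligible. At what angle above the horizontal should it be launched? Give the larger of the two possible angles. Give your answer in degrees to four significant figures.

From R = (v₀²/g) sin 2θ: sin 2θ = 17.8 × 124 / 4395.7 = 0.5021.
2θ = 30.14° or 180° − 30.14° = 149.9°, so θ = 15.07° or 74.93°.
The larger angle is 74.93°.

74.93°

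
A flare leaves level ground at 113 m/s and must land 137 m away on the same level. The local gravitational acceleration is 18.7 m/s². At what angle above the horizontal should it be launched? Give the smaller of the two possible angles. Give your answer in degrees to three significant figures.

R = v₀² sin 2θ / g gives sin 2θ = gR/v₀² = 18.7·137/113² = 0.2006.
2θ = 11.57° or 180° − 11.57° = 168.4°, so θ = 5.787° or 84.21°.
The smaller angle is 5.787°.

5.79°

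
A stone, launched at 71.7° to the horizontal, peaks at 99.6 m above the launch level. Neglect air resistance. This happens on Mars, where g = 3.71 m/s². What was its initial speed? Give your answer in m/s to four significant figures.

At the peak v_y = 0, so v_y0 = √(2gH) = √(2 × 3.71 × 99.6) = 27.19 m/s.
v_y0 = v₀ sin θ ⇒ v₀ = 27.19 / sin 71.7° = 28.63 m/s.

28.63 m/s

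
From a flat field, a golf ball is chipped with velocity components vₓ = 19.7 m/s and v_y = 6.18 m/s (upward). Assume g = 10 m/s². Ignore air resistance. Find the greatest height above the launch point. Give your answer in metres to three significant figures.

1.91 m

Peak height H = v_y0² / (2g) = 38.192 / 20.00 = 1.910 m.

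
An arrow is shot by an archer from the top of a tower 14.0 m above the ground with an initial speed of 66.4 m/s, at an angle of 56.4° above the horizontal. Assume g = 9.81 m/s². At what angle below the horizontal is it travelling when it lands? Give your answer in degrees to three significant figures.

57.5°

Horizontal component vₓ = 66.40 cos 56.4° = 36.75 m/s; vertical v_y0 = 66.40 sin 56.4° = 55.31 m/s.
With up positive and y = 0 at the ground: y(t) = 14.0 + (55.31) t − 4.905 t². Setting y = 0 and taking the positive root: t = [55.31 + √(55.31² + 2·9.81·14.0)] / 9.81 = (55.31 + 57.74) / 9.81 = 11.52 s.
At impact: v_y = v_y0 − g t = −57.74 m/s; vₓ = 36.75 m/s.
Angle below horizontal: arctan(|v_y|/vₓ) = arctan(57.74/36.75) = 57.53°.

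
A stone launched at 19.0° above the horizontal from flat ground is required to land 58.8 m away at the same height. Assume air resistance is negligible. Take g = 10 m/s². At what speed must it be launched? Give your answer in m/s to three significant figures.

From R = (v₀² / g) sin 2θ: v₀ = √(gR / sin 2θ).
v₀ = √(10.0 × 58.8 / sin 38.00°) = √(588.0 / 0.6157) = √955.07 = 30.90 m/s.

30.9 m/s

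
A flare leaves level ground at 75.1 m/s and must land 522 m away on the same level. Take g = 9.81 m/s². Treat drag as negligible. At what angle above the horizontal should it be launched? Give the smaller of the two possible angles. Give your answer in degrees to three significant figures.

32.6°

From R = (v₀²/g) sin 2θ: sin 2θ = 9.81 × 522 / 5640.0 = 0.9079.
2θ = 65.22° or 180° − 65.22° = 114.8°, so θ = 32.61° or 57.39°.
The smaller angle is 32.61°.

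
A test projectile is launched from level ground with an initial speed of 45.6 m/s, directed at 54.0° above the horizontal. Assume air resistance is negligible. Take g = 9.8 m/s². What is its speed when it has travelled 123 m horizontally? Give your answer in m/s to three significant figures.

28.0 m/s

vₓ = 45.60 cos 54.0° = 26.80 m/s; v_y0 = 45.60 sin 54.0° = 36.89 m/s.
Time to reach x = 123 m: t = x/vₓ = 123/26.80 = 4.589 s.
Vertical velocity there: v_y = v_y0 − g t = 36.89 − 9.80 × 4.589 = −8.081 m/s.
Speed: √(vₓ² + v_y²) = √(26.80² + 8.081²) = 27.99 m/s.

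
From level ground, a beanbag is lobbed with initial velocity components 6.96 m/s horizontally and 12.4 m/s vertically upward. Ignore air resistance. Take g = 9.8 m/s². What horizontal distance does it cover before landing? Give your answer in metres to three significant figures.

Time aloft: T = 2 v_y0 / g = 2 × 12.40 / 9.80 = 2.531 s.
Horizontal distance R = vₓ T = 6.960 × 2.531 = 17.61 m.

17.6 m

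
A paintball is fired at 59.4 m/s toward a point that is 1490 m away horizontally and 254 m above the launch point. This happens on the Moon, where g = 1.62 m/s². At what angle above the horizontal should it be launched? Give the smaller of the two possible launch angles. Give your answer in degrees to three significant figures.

33.5°

Trajectory: y = x tanθ − g x² (1 + tan²θ)/(2v₀²). With x = 1490, y = 254, v₀ = 59.4, g = 1.62:
509.7 tan²θ − 1490 tanθ + (763.7) = 0.
tanθ = [1490 ± √(1490² − 4 × 509.7 × (763.7))] / (2 × 509.7) = (1490 ± 814.4) / 1019, giving tanθ = 0.6628 or 2.261.
θ = 33.54° or 66.14°; the smaller is 33.54°.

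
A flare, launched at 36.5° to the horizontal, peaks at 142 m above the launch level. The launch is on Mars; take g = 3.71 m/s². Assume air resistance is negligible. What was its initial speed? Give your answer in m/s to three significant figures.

54.6 m/s

At the peak v_y = 0, so v_y0 = √(2gH) = √(2 × 3.71 × 142) = 32.46 m/s.
v_y0 = v₀ sin θ ⇒ v₀ = 32.46 / sin 36.5° = 54.57 m/s.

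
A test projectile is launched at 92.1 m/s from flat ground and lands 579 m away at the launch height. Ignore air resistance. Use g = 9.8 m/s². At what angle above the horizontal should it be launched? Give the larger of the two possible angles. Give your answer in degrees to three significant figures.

69.0°

From R = (v₀²/g) sin 2θ: sin 2θ = 9.80 × 579 / 8482.4 = 0.6689.
2θ = 41.99° or 180° − 41.99° = 138.0°, so θ = 20.99° or 69.01°.
The larger angle is 69.01°.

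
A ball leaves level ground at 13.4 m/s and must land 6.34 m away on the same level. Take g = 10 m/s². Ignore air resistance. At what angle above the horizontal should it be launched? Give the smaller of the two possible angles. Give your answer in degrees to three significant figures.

10.3°

R = v₀² sin 2θ / g gives sin 2θ = gR/v₀² = 10.0·6.34/13.4² = 0.3531.
2θ = 20.68° or 180° − 20.68° = 159.3°, so θ = 10.34° or 79.66°.
The smaller angle is 10.34°.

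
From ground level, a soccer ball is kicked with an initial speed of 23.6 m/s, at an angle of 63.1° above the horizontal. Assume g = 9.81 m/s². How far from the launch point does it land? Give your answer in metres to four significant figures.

Resolve: vₓ = 23.60 cos 63.1° = 10.68 m/s and v_y0 = 23.60 sin 63.1° = 21.05 m/s.
Flight time T = 2 v_y0 / g = 4.291 s.
Horizontal distance R = vₓ T = 10.68 × 4.291 = 45.81 m.

45.81 m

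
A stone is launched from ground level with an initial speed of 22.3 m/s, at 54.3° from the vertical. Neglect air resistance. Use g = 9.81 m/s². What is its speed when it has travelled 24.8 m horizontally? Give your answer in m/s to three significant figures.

Components: vₓ = 22.30 sin 54.3° = 18.11 m/s, v_y0 = 22.30 cos 54.3° = 13.01 m/s.
At x = 24.8 m, t = x/vₓ = 24.8/18.11 = 1.369 s.
Vertical velocity there: v_y = v_y0 − g t = 13.01 − 9.81 × 1.369 = −0.4213 m/s.
Speed: √(vₓ² + v_y²) = √(18.11² + 0.4213²) = 18.11 m/s.

18.1 m/s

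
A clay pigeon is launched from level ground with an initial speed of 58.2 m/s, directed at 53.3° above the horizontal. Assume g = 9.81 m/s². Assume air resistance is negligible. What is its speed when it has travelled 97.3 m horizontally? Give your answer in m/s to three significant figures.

39.7 m/s

Horizontal component vₓ = 58.20 cos 53.3° = 34.78 m/s; vertical v_y0 = 58.20 sin 53.3° = 46.66 m/s.
Time to reach x = 97.3 m: t = x/vₓ = 97.3/34.78 = 2.797 s.
Vertical velocity there: v_y = v_y0 − g t = 46.66 − 9.81 × 2.797 = 19.22 m/s.
Speed: √(vₓ² + v_y²) = √(34.78² + 19.22²) = 39.74 m/s.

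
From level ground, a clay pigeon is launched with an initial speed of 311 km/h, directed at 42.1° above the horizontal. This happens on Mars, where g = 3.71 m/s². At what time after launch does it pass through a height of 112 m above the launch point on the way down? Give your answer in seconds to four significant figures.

Convert: 311 km/h = 311/3.6 = 86.39 m/s.
Resolve: vₓ = 86.39 cos 42.1° = 64.10 m/s and v_y0 = 86.39 sin 42.1° = 57.92 m/s.
Set y = v_y0 t − ½ g t² = 112: 1.855 t² − 57.92 t + 112 = 0.
Quadratic formula: t = (57.92 ± √2523.4) / 3.71 = (57.92 ± 50.23) / 3.71 → t = 2.071 s or 29.15 s.
The descending-branch root is 29.15 s.

29.15 s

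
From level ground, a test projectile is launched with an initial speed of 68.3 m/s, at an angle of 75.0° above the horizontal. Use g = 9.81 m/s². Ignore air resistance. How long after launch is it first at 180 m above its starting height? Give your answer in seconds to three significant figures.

3.80 s

Horizontal component vₓ = 68.30 cos 75.0° = 17.68 m/s; vertical v_y0 = 68.30 sin 75.0° = 65.97 m/s.
Height y(t) = 65.97 t − 4.905 t² = 180 gives 4.905 t² − 65.97 t + 180 = 0.
Quadratic formula: t = (65.97 ± √820.80) / 9.81 = (65.97 ± 28.65) / 9.81 → t = 3.805 s or 9.646 s.
The first (ascending) time is 3.805 s.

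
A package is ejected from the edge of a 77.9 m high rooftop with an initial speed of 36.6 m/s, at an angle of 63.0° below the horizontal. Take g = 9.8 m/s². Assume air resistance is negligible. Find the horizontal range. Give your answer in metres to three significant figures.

vₓ = 36.60 cos 63.0° = 16.62 m/s; v_y0 = −32.61 m/s (downward).
With up positive and y = 0 at the ground: y(t) = 77.9 + (−32.61) t − 4.900 t². Setting y = 0 and taking the positive root: t = [−32.61 + √(32.61² + 2·9.80·77.9)] / 9.80 = (−32.61 + 50.90) / 9.80 = 1.866 s.
Horizontal distance: R = vₓ t = 16.62 × 1.866 = 31.00 m.

31.0 m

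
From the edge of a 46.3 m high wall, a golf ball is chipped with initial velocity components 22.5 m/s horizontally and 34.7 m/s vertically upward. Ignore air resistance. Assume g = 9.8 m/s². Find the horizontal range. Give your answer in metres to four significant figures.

185.2 m

The projectile lands when y = 46.3 + (34.70) t − ½·9.80·t² = 0. Positive root: t = (34.70 + √(34.70² + 2·9.80·46.3)) / 9.80 = (34.70 + 45.95) / 9.80 = 8.230 s.
Horizontal distance: R = vₓ t = 22.50 × 8.230 = 185.2 m.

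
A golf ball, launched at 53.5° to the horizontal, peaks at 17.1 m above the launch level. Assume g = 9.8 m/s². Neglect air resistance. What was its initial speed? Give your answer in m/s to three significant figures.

At the peak v_y = 0, so v_y0 = √(2gH) = √(2 × 9.80 × 17.1) = 18.31 m/s.
v_y0 = v₀ sin θ ⇒ v₀ = 18.31 / sin 53.5° = 22.77 m/s.

22.8 m/s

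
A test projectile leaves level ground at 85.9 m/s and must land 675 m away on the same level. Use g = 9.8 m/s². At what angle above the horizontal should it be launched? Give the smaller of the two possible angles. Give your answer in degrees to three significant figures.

From R = (v₀²/g) sin 2θ: sin 2θ = 9.80 × 675 / 7378.8 = 0.8965.
2θ = 63.70° or 180° − 63.70° = 116.3°, so θ = 31.85° or 58.15°.
The smaller angle is 31.85°.

31.8°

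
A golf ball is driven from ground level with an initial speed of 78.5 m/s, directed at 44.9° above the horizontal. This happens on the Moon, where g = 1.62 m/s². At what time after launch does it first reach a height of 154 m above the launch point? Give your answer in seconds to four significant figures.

Horizontal component vₓ = 78.50 cos 44.9° = 55.60 m/s; vertical v_y0 = 78.50 sin 44.9° = 55.41 m/s.
Set y = v_y0 t − ½ g t² = 154: 0.8100 t² − 55.41 t + 154 = 0.
Quadratic formula: t = (55.41 ± √2571.4) / 1.62 = (55.41 ± 50.71) / 1.62 → t = 2.902 s or 65.51 s.
The first (ascending) time is 2.902 s.

2.902 s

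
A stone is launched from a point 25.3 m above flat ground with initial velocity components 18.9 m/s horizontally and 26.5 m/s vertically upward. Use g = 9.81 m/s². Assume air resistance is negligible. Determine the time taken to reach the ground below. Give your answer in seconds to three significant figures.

Vertical motion (up positive, ground at y = 0): 4.905 t² − (26.50) t − 25.3 = 0, so t = (26.50 + √(26.50² + 2·9.81·25.3)) / 9.81 = (26.50 + 34.62) / 9.81 = 6.231 s.

6.23 s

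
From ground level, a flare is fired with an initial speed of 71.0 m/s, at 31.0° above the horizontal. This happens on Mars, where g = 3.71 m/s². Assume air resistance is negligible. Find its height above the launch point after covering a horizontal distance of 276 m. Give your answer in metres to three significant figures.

128 m

vₓ = 71.00 cos 31.0° = 60.86 m/s; v_y0 = 71.00 sin 31.0° = 36.57 m/s.
x = vₓ t ⇒ t = 276/60.86 = 4.535 s.
Height: y = v_y0 t − ½ g t² = 36.57 × 4.535 − 1.855 × 4.535² = 165.8 − 38.15 = 127.7 m.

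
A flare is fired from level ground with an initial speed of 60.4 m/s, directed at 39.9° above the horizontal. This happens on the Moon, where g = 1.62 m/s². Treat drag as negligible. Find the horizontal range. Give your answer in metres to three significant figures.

2220 m

vₓ = 60.40 cos 39.9° = 46.34 m/s; v_y0 = 60.40 sin 39.9° = 38.74 m/s.
Time aloft: T = 2 v_y0 / g = 2 × 38.74 / 1.62 = 47.83 s.
Horizontal distance R = vₓ T = 46.34 × 47.83 = 2216 m.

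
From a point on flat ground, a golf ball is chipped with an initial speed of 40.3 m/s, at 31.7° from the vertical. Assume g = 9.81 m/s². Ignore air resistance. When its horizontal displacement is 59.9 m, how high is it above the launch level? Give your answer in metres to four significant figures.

57.74 m

Horizontal component vₓ = 40.30 sin 31.7° = 21.18 m/s; vertical v_y0 = 40.30 cos 31.7° = 34.29 m/s.
x = vₓ t ⇒ t = 59.9/21.18 = 2.829 s.
Height: y = v_y0 t − ½ g t² = 34.29 × 2.829 − 4.905 × 2.829² = 96.99 − 39.24 = 57.74 m.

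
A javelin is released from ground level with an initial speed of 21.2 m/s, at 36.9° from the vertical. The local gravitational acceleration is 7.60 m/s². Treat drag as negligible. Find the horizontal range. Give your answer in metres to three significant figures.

56.8 m

Components: vₓ = 21.20 sin 36.9° = 12.73 m/s, v_y0 = 21.20 cos 36.9° = 16.95 m/s.
Flight time T = 2 v_y0 / g = 4.461 s.
Range: R = vₓ T = 12.73 × 4.461 = 56.79 m.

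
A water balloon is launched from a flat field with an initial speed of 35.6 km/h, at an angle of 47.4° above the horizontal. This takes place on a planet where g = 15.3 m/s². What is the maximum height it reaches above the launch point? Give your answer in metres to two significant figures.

Convert: 35.6 km/h = 35.6/3.6 = 9.889 m/s.
Resolve: vₓ = 9.889 cos 47.4° = 6.694 m/s and v_y0 = 9.889 sin 47.4° = 7.279 m/s.
Maximum height: H = v_y0² / (2g) = 7.279² / (2 × 15.3) = 1.732 m.

1.7 m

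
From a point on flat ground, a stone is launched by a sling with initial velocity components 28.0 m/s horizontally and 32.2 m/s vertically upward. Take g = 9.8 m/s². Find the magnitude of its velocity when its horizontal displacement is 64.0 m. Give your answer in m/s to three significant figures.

x = vₓ t ⇒ t = 64.0/28.00 = 2.286 s.
Vertical velocity there: v_y = v_y0 − g t = 32.20 − 9.80 × 2.286 = 9.800 m/s.
Speed: √(vₓ² + v_y²) = √(28.00² + 9.800²) = 29.67 m/s.

29.7 m/s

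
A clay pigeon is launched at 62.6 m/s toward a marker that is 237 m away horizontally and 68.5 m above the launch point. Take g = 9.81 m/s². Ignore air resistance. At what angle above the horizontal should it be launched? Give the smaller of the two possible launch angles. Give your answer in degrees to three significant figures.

Trajectory: y = x tanθ − g x² (1 + tan²θ)/(2v₀²). With x = 237, y = 68.5, v₀ = 62.6, g = 9.81:
70.31 tan²θ − 237 tanθ + (138.8) = 0.
tanθ = [237 ± √(237² − 4 × 70.31 × (138.8))] / (2 × 70.31) = (237 ± 130.9) / 140.6, giving tanθ = 0.7546 or 2.616.
θ = 37.04° or 69.08°; the smaller is 37.04°.

37.0°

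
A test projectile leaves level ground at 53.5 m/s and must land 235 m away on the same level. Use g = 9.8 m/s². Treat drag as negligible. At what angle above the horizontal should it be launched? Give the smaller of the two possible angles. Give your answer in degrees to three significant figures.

26.8°

R = v₀² sin 2θ / g gives sin 2θ = gR/v₀² = 9.80·235/53.5² = 0.8046.
2θ = 53.57° or 180° − 53.57° = 126.4°, so θ = 26.79° or 63.21°.
The smaller angle is 26.79°.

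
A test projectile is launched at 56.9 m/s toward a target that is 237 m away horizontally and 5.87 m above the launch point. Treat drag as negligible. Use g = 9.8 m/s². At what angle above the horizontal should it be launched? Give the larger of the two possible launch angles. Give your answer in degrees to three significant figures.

Trajectory: y = x tanθ − g x² (1 + tan²θ)/(2v₀²). With x = 237, y = 5.87, v₀ = 56.9, g = 9.80:
85.01 tan²θ − 237 tanθ + (90.88) = 0.
tanθ = [237 ± √(237² − 4 × 85.01 × (90.88))] / (2 × 85.01) = (237 ± 159.0) / 170.0, giving tanθ = 0.4590 or 2.329.
θ = 24.66° or 66.76°; the larger is 66.76°.

66.8°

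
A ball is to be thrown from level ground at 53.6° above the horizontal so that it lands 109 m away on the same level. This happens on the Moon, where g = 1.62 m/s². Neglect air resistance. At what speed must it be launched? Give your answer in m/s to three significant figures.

On level ground R = v₀² sin 2θ / g ⇒ v₀ = √(gR / sin 2θ).
v₀ = √(1.62 × 109 / sin 107.2°) = √(176.6 / 0.9553) = √184.85 = 13.60 m/s.

13.6 m/s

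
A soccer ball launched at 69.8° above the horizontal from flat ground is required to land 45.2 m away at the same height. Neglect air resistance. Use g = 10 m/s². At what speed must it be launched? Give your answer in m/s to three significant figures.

26.4 m/s

On level ground R = v₀² sin 2θ / g ⇒ v₀ = √(gR / sin 2θ).
v₀ = √(10.0 × 45.2 / sin 139.6°) = √(452.0 / 0.6481) = √697.40 = 26.41 m/s.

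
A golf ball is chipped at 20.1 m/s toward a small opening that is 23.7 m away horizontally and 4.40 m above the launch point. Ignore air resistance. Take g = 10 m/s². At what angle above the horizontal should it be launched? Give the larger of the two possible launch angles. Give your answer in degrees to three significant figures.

Trajectory: y = x tanθ − g x² (1 + tan²θ)/(2v₀²). With x = 23.7, y = 4.40, v₀ = 20.1, g = 10.0:
6.951 tan²θ − 23.7 tanθ + (11.35) = 0.
tanθ = [23.7 ± √(23.7² − 4 × 6.951 × (11.35))] / (2 × 6.951) = (23.7 ± 15.69) / 13.90, giving tanθ = 0.5764 or 2.833.
θ = 29.96° or 70.56°; the larger is 70.56°.

70.6°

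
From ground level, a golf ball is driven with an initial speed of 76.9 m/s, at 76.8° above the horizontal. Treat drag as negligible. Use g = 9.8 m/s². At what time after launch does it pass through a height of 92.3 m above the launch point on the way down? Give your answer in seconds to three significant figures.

13.9 s

Components: vₓ = 76.90 cos 76.8° = 17.56 m/s, v_y0 = 76.90 sin 76.8° = 74.87 m/s.
Height y(t) = 74.87 t − 4.900 t² = 92.3 gives 4.900 t² − 74.87 t + 92.3 = 0.
Quadratic formula: t = (74.87 ± √3796.2) / 9.80 = (74.87 ± 61.61) / 9.80 → t = 1.353 s or 13.93 s.
The descending-branch root is 13.93 s.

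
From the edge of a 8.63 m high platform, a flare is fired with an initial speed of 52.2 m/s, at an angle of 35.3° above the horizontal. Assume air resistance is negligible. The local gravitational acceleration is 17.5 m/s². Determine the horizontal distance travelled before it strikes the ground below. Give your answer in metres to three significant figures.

Horizontal component vₓ = 52.20 cos 35.3° = 42.60 m/s; vertical v_y0 = 52.20 sin 35.3° = 30.16 m/s.
The projectile lands when y = 8.63 + (30.16) t − ½·17.5·t² = 0. Positive root: t = (30.16 + √(30.16² + 2·17.5·8.63)) / 17.5 = (30.16 + 34.81) / 17.5 = 3.713 s.
Horizontal distance: R = vₓ t = 42.60 × 3.713 = 158.2 m.

158 m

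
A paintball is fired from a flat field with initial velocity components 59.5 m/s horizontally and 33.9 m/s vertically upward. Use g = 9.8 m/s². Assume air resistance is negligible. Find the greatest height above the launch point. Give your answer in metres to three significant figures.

58.6 m

At the apex v_y = 0, so H = v_y0²/(2g) = 33.90²/19.60 = 58.63 m.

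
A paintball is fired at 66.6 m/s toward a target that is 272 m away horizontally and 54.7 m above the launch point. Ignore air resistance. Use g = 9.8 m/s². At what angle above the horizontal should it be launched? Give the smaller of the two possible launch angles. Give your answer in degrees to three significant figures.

31.6°

Trajectory: y = x tanθ − g x² (1 + tan²θ)/(2v₀²). With x = 272, y = 54.7, v₀ = 66.6, g = 9.80:
81.73 tan²θ − 272 tanθ + (136.4) = 0.
tanθ = [272 ± √(272² − 4 × 81.73 × (136.4))] / (2 × 81.73) = (272 ± 171.4) / 163.5, giving tanθ = 0.6154 or 2.713.
θ = 31.61° or 69.76°; the smaller is 31.61°.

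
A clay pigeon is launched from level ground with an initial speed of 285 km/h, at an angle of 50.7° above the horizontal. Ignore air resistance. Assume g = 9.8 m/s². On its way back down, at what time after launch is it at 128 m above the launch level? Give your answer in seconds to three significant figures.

Convert: 285 km/h = 285/3.6 = 79.17 m/s.
vₓ = 79.17 cos 50.7° = 50.14 m/s; v_y0 = 79.17 sin 50.7° = 61.26 m/s.
Height y(t) = 61.26 t − 4.900 t² = 128 gives 4.900 t² − 61.26 t + 128 = 0.
t = [61.26 ± √(61.26² − 2·9.80·128)] / 9.80 = (61.26 ± 35.27) / 9.80, so t = 2.652 s or t = 9.851 s.
The descending-branch root is 9.851 s.

9.85 s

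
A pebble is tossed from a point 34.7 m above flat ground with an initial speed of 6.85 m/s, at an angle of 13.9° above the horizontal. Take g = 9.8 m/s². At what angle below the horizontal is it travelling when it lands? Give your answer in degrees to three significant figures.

Resolve: vₓ = 6.850 cos 13.9° = 6.649 m/s and v_y0 = 6.850 sin 13.9° = 1.646 m/s.
The projectile lands when y = 34.7 + (1.646) t − ½·9.80·t² = 0. Positive root: t = (1.646 + √(1.646² + 2·9.80·34.7)) / 9.80 = (1.646 + 26.13) / 9.80 = 2.834 s.
At impact: v_y = v_y0 − g t = −26.13 m/s; vₓ = 6.649 m/s.
Angle below horizontal: arctan(|v_y|/vₓ) = arctan(26.13/6.649) = 75.72°.

75.7°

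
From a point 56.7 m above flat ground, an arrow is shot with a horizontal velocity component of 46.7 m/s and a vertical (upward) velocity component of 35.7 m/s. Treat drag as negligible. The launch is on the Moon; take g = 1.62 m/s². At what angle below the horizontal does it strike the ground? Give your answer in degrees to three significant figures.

39.3°

The projectile lands when y = 56.7 + (35.70) t − ½·1.62·t² = 0. Positive root: t = (35.70 + √(35.70² + 2·1.62·56.7)) / 1.62 = (35.70 + 38.19) / 1.62 = 45.61 s.
At impact: v_y = v_y0 − g t = −38.19 m/s; vₓ = 46.70 m/s.
Angle below horizontal: arctan(|v_y|/vₓ) = arctan(38.19/46.70) = 39.27°.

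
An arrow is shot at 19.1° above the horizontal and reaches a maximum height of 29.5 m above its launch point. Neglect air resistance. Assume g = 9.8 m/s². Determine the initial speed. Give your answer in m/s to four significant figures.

73.49 m/s

At the peak v_y = 0, so v_y0 = √(2gH) = √(2 × 9.80 × 29.5) = 24.05 m/s.
v_y0 = v₀ sin θ ⇒ v₀ = 24.05 / sin 19.1° = 73.49 m/s.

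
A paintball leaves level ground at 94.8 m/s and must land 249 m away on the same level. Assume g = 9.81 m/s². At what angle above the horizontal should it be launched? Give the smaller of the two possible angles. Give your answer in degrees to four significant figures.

7.886°

R = v₀² sin 2θ / g gives sin 2θ = gR/v₀² = 9.81·249/94.8² = 0.2718.
2θ = 15.77° or 180° − 15.77° = 164.2°, so θ = 7.886° or 82.11°.
The smaller angle is 7.886°.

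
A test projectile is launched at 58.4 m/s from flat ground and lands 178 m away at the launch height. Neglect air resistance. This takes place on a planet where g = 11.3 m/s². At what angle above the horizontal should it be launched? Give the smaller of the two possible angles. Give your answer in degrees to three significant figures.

R = v₀² sin 2θ / g gives sin 2θ = gR/v₀² = 11.3·178/58.4² = 0.5898.
2θ = 36.14° or 180° − 36.14° = 143.9°, so θ = 18.07° or 71.93°.
The smaller angle is 18.07°.

18.1°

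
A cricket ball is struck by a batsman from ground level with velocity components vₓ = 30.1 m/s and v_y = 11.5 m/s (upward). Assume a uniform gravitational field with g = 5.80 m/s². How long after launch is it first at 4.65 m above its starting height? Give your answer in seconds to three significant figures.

0.457 s

Set y = v_y0 t − ½ g t² = 4.65: 2.900 t² − 11.50 t + 4.65 = 0.
t = [11.50 ± √(11.50² − 2·5.80·4.65)] / 5.80 = (11.50 ± 8.849) / 5.80, so t = 0.4570 s or t = 3.508 s.
The first (ascending) time is 0.4570 s.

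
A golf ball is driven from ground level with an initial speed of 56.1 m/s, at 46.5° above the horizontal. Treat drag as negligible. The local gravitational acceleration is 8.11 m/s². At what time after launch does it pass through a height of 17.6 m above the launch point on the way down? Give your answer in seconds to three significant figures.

9.58 s

Resolve: vₓ = 56.10 cos 46.5° = 38.62 m/s and v_y0 = 56.10 sin 46.5° = 40.69 m/s.
Set y = v_y0 t − ½ g t² = 17.6: 4.055 t² − 40.69 t + 17.6 = 0.
t = [40.69 ± √(40.69² − 2·8.11·17.6)] / 8.11 = (40.69 ± 37.02) / 8.11, so t = 0.4529 s or t = 9.582 s.
The descending-branch root is 9.582 s.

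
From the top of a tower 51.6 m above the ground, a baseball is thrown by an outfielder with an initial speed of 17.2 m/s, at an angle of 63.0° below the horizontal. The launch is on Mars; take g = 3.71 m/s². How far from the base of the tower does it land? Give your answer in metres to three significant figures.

Components: vₓ = 17.20 cos 63.0° = 7.809 m/s, v_y0 = −15.33 m/s (downward).
Vertical motion (up positive, ground at y = 0): 1.855 t² − (−15.33) t − 51.6 = 0, so t = (−15.33 + √(15.33² + 2·3.71·51.6)) / 3.71 = (−15.33 + 24.85) / 3.71 = 2.568 s.
Horizontal distance: R = vₓ t = 7.809 × 2.568 = 20.06 m.

20.1 m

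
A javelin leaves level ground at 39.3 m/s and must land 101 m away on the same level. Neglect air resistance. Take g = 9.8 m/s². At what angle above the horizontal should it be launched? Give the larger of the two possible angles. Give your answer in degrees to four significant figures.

R = v₀² sin 2θ / g gives sin 2θ = gR/v₀² = 9.80·101/39.3² = 0.6409.
2θ = 39.86° or 180° − 39.86° = 140.1°, so θ = 19.93° or 70.07°.
The larger angle is 70.07°.

70.07°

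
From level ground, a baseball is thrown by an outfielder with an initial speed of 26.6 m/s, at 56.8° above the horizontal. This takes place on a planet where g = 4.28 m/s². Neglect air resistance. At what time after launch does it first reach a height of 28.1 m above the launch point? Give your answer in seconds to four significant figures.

vₓ = 26.60 cos 56.8° = 14.57 m/s; v_y0 = 26.60 sin 56.8° = 22.26 m/s.
Set y = v_y0 t − ½ g t² = 28.1: 2.140 t² − 22.26 t + 28.1 = 0.
t = [22.26 ± √(22.26² − 2·4.28·28.1)] / 4.28 = (22.26 ± 15.96) / 4.28, so t = 1.470 s or t = 8.931 s.
The first (ascending) time is 1.470 s.

1.470 s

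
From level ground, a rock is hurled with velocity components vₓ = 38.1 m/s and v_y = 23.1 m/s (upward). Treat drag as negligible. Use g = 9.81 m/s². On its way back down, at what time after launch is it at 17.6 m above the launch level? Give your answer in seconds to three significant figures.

Set y = v_y0 t − ½ g t² = 17.6: 4.905 t² − 23.10 t + 17.6 = 0.
t = [23.10 ± √(23.10² − 2·9.81·17.6)] / 9.81 = (23.10 ± 13.72) / 9.81, so t = 0.9559 s or t = 3.754 s.
The descending-branch root is 3.754 s.

3.75 s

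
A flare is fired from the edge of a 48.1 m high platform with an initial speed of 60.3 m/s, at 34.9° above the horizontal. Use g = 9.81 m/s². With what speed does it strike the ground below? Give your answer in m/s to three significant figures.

67.7 m/s

vₓ = 60.30 cos 34.9° = 49.46 m/s; v_y0 = 60.30 sin 34.9° = 34.50 m/s.
Vertical motion (up positive, ground at y = 0): 4.905 t² − (34.50) t − 48.1 = 0, so t = (34.50 + √(34.50² + 2·9.81·48.1)) / 9.81 = (34.50 + 46.20) / 9.81 = 8.226 s.
Vertical velocity at impact: v_y = v_y0 − g t = 34.50 − 9.81 × 8.226 = −46.20 m/s.
Speed: |v| = √(vₓ² + v_y²) = √(49.46² + 46.20²) = 67.67 m/s.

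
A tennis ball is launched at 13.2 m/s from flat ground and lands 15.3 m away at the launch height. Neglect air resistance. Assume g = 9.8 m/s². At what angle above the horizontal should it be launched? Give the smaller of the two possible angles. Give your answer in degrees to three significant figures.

R = v₀² sin 2θ / g gives sin 2θ = gR/v₀² = 9.80·15.3/13.2² = 0.8605.
2θ = 59.38° or 180° − 59.38° = 120.6°, so θ = 29.69° or 60.31°.
The smaller angle is 29.69°.

29.7°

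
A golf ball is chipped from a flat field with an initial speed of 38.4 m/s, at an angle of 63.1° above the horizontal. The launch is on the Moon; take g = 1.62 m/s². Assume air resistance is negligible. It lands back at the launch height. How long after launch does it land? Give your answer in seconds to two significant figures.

42 s

Horizontal component vₓ = 38.40 cos 63.1° = 17.37 m/s; vertical v_y0 = 38.40 sin 63.1° = 34.25 m/s.
It returns to y = 0 when t = 2 v_y0 / g = 2(34.25)/1.62 = 42.28 s.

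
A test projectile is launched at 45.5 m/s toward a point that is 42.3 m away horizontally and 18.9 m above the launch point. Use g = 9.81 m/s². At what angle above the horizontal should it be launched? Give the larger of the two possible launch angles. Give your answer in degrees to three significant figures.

83.9°

Trajectory: y = x tanθ − g x² (1 + tan²θ)/(2v₀²). With x = 42.3, y = 18.9, v₀ = 45.5, g = 9.81:
4.239 tan²θ − 42.3 tanθ + (23.14) = 0.
tanθ = [42.3 ± √(42.3² − 4 × 4.239 × (23.14))] / (2 × 4.239) = (42.3 ± 37.38) / 8.479, giving tanθ = 0.5808 or 9.397.
θ = 30.15° or 83.93°; the larger is 83.93°.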